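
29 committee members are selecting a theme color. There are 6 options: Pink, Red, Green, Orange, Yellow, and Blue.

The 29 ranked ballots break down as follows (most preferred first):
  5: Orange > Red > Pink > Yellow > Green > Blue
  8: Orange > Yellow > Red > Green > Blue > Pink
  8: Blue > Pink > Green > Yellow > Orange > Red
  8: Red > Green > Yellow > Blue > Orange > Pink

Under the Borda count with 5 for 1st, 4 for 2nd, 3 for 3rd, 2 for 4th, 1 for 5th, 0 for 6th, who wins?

Red

Pink: 5×3 + 8×0 + 8×4 + 8×0 = 47
Red: 5×4 + 8×3 + 8×0 + 8×5 = 84
Green: 5×1 + 8×2 + 8×3 + 8×4 = 77
Orange: 5×5 + 8×5 + 8×1 + 8×1 = 81
Yellow: 5×2 + 8×4 + 8×2 + 8×3 = 82
Blue: 5×0 + 8×1 + 8×5 + 8×2 = 64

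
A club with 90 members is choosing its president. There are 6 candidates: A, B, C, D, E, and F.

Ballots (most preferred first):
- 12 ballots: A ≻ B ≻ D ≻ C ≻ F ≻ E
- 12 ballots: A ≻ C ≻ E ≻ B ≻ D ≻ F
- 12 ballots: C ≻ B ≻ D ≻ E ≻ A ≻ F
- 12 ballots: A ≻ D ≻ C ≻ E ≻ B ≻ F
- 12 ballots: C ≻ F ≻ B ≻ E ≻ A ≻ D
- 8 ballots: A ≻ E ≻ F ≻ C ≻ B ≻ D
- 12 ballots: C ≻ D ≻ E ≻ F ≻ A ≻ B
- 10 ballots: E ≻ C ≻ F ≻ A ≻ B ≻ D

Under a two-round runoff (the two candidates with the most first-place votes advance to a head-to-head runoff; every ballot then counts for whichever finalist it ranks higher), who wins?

C

Round 1 first-place votes: A 44, B 0, C 36, D 0, E 10, F 0. A and C advance.
Runoff: A is ranked above C on 44 ballots, C above A on 46.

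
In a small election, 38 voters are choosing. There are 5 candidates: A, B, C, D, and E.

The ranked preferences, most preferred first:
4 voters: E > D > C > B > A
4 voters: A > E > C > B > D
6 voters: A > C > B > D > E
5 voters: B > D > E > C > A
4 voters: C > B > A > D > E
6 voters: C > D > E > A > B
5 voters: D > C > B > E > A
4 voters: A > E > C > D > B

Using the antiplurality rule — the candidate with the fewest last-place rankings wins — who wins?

Last-place votes: A 14, B 10, C 0, D 4, E 10.

C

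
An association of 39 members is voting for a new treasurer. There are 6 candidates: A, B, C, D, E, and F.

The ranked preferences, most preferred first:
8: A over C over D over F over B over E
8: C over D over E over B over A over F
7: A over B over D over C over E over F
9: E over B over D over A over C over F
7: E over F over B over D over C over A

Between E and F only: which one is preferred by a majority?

E

E is ranked above F on 31 ballots; F above E on 8.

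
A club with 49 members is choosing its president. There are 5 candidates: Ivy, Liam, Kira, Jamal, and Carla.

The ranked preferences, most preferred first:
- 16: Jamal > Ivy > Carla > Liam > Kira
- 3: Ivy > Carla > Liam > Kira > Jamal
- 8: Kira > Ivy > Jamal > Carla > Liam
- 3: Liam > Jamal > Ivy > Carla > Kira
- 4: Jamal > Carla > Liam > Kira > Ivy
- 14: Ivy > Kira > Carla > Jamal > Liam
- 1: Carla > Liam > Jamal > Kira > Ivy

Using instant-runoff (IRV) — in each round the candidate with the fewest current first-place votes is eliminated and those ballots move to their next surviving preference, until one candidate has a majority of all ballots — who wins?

Round 1: Ivy 17, Liam 3, Kira 8, Jamal 20, Carla 1. Carla eliminated.
Round 2: Ivy 17, Liam 4, Kira 8, Jamal 20. Liam eliminated.
Round 3: Ivy 17, Kira 8, Jamal 24. Kira eliminated.
Round 4: Ivy 25, Jamal 24. Ivy has a majority (≥25).

Ivy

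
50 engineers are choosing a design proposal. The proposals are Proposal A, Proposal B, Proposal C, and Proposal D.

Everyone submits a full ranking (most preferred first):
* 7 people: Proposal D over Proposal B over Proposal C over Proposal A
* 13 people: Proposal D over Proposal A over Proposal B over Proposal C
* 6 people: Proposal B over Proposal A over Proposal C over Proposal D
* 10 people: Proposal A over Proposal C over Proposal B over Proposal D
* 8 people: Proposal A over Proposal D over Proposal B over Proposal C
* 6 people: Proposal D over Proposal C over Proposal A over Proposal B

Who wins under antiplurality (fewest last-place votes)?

Last-place votes: Proposal A 7, Proposal B 6, Proposal C 21, Proposal D 16.

Proposal B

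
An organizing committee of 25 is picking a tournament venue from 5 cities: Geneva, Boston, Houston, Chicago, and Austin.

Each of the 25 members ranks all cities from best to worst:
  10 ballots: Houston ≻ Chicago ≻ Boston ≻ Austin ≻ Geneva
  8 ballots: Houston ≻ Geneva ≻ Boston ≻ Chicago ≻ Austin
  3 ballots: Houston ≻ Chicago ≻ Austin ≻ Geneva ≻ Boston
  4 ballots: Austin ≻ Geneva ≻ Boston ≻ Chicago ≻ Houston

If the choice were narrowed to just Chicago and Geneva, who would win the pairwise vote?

Chicago is ranked above Geneva on 13 ballots; Geneva above Chicago on 12.

Chicago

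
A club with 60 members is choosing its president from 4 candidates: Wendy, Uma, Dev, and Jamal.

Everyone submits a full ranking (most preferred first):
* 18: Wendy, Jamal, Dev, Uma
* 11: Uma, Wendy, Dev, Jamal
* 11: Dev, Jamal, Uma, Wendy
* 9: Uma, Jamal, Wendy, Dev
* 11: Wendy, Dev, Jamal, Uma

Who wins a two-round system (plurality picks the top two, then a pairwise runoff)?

Uma

Round 1 first-place votes: Wendy 29, Uma 20, Dev 11, Jamal 0. Wendy and Uma advance.
Runoff: Wendy is ranked above Uma on 29 ballots, Uma above Wendy on 31.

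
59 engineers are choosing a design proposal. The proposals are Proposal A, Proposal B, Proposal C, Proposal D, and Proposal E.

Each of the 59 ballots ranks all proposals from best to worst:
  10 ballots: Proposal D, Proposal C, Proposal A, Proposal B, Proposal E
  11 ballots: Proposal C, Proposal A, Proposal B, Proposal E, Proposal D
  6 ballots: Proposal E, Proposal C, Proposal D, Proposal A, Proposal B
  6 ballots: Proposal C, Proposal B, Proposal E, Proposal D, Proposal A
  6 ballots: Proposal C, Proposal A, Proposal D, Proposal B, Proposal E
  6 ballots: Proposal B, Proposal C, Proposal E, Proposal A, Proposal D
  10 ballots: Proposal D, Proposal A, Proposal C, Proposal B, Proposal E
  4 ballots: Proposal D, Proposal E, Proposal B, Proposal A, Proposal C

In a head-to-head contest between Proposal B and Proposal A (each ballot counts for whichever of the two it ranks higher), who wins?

Proposal A

Proposal B is ranked above Proposal A on 16 ballots; Proposal A above Proposal B on 43.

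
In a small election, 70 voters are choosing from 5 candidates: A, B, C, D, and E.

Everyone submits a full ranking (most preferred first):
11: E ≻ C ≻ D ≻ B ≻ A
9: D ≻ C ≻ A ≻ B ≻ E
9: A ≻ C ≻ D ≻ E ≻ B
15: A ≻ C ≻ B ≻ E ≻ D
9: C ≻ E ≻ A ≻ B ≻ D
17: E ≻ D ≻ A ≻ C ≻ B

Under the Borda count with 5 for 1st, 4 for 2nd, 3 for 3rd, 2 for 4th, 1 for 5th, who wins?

A: 11×1 + 9×3 + 9×5 + 15×5 + 9×3 + 17×3 = 236
B: 11×2 + 9×2 + 9×1 + 15×3 + 9×2 + 17×1 = 129
C: 11×4 + 9×4 + 9×4 + 15×4 + 9×5 + 17×2 = 255
D: 11×3 + 9×5 + 9×3 + 15×1 + 9×1 + 17×4 = 197
E: 11×5 + 9×1 + 9×2 + 15×2 + 9×4 + 17×5 = 233

C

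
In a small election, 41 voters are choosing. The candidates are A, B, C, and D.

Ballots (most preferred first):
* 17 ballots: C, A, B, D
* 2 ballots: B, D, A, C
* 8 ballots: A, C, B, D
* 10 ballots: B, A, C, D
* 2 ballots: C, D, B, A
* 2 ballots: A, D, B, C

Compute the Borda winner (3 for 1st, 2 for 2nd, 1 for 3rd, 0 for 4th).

A: 17×2 + 2×1 + 8×3 + 10×2 + 2×0 + 2×3 = 86
B: 17×1 + 2×3 + 8×1 + 10×3 + 2×1 + 2×1 = 65
C: 17×3 + 2×0 + 8×2 + 10×1 + 2×3 + 2×0 = 83
D: 17×0 + 2×2 + 8×0 + 10×0 + 2×2 + 2×2 = 12

A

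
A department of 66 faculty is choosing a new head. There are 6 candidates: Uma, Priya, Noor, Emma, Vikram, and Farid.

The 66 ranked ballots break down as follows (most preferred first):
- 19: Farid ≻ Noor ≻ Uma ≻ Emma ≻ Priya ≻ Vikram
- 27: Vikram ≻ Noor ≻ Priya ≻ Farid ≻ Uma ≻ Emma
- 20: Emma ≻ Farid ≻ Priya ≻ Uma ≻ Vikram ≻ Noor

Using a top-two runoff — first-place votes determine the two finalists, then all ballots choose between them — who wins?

Round 1 first-place votes: Uma 0, Priya 0, Noor 0, Emma 20, Vikram 27, Farid 19. Vikram and Emma advance.
Runoff: Vikram is ranked above Emma on 27 ballots, Emma above Vikram on 39.

Emma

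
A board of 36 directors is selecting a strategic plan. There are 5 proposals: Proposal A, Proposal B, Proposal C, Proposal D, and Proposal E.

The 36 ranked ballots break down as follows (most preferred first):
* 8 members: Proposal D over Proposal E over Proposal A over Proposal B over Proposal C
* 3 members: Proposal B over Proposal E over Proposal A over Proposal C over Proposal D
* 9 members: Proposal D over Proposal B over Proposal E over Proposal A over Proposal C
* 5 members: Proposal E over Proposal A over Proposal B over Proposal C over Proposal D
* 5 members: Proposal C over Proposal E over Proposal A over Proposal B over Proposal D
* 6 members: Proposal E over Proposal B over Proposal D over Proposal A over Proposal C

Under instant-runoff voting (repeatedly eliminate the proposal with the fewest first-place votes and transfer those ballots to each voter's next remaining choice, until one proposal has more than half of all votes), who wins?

Round 1: Proposal A 0, Proposal B 3, Proposal C 5, Proposal D 17, Proposal E 11. Proposal A eliminated.
Round 2: Proposal B 3, Proposal C 5, Proposal D 17, Proposal E 11. Proposal B eliminated.
Round 3: Proposal C 5, Proposal D 17, Proposal E 14. Proposal C eliminated.
Round 4: Proposal D 17, Proposal E 19. Proposal E has a majority (≥19).

Proposal E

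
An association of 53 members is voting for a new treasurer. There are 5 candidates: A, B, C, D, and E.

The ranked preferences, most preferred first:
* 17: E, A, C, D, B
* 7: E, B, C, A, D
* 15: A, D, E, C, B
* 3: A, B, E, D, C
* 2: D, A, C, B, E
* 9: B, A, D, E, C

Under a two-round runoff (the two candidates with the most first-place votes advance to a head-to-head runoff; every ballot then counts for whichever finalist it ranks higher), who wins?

Round 1 first-place votes: A 18, B 9, C 0, D 2, E 24. E and A advance.
Runoff: E is ranked above A on 24 ballots, A above E on 29.

A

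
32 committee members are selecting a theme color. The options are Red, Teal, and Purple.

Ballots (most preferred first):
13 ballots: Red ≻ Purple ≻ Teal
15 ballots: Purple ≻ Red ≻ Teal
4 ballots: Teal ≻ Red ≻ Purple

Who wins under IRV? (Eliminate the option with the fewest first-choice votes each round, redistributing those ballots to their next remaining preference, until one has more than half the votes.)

Red

Round 1: Red 13, Teal 4, Purple 15. Teal eliminated.
Round 2: Red 17, Purple 15. Red has a majority (≥17).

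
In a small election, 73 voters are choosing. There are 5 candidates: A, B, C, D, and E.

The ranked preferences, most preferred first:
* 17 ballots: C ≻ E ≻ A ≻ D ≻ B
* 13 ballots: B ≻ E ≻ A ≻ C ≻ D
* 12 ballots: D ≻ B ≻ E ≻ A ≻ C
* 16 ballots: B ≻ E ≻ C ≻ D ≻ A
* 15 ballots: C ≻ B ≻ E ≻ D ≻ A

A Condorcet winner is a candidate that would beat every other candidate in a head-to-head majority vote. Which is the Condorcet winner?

B

B vs A: 56–17
B vs C: 41–32
B vs D: 44–29
B vs E: 56–17
B beats every other candidate.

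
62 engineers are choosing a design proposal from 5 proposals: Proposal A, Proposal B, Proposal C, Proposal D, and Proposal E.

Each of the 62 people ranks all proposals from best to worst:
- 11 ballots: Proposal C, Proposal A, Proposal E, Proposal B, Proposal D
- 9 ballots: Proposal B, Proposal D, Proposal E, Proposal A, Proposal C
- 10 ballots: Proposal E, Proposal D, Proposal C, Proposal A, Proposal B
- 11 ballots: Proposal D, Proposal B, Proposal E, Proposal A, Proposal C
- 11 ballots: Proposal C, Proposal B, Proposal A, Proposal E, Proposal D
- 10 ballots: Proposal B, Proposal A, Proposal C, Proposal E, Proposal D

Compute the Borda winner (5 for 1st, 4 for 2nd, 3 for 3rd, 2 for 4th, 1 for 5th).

Proposal B

Proposal A: 11×4 + 9×2 + 10×2 + 11×2 + 11×3 + 10×4 = 177
Proposal B: 11×2 + 9×5 + 10×1 + 11×4 + 11×4 + 10×5 = 215
Proposal C: 11×5 + 9×1 + 10×3 + 11×1 + 11×5 + 10×3 = 190
Proposal D: 11×1 + 9×4 + 10×4 + 11×5 + 11×1 + 10×1 = 163
Proposal E: 11×3 + 9×3 + 10×5 + 11×3 + 11×2 + 10×2 = 185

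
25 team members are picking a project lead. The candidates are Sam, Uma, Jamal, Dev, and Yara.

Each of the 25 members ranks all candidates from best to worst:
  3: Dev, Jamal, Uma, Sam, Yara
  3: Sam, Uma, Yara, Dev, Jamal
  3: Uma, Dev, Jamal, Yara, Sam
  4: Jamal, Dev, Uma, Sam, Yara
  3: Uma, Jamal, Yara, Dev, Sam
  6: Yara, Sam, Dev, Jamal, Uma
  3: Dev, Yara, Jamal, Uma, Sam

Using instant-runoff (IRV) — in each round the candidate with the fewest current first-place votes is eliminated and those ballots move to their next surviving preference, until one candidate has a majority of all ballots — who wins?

Round 1: Sam 3, Uma 6, Jamal 4, Dev 6, Yara 6. Sam eliminated.
Round 2: Uma 9, Jamal 4, Dev 6, Yara 6. Jamal eliminated.
Round 3: Uma 9, Dev 10, Yara 6. Yara eliminated.
Round 4: Uma 9, Dev 16. Dev has a majority (≥13).

Dev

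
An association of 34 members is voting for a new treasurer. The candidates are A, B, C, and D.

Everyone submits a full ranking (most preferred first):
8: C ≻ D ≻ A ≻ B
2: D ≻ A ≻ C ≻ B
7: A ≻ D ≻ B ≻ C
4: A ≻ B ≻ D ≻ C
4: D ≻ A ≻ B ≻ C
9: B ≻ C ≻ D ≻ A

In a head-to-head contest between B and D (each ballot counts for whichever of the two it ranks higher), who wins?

B is ranked above D on 13 ballots; D above B on 21.

D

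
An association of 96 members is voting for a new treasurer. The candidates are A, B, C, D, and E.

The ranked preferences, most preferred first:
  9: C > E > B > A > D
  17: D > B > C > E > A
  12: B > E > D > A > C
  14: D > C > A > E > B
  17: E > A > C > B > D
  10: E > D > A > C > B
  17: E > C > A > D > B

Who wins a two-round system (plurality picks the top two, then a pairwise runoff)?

Round 1 first-place votes: A 0, B 12, C 9, D 31, E 44. E and D advance.
Runoff: E is ranked above D on 65 ballots, D above E on 31.

E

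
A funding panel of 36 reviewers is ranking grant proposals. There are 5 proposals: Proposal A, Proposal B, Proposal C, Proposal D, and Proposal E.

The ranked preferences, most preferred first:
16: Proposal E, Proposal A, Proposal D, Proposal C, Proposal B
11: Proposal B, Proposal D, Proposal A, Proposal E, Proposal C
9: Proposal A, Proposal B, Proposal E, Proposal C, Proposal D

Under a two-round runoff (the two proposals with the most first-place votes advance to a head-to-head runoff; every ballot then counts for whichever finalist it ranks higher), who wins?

Round 1 first-place votes: Proposal A 9, Proposal B 11, Proposal C 0, Proposal D 0, Proposal E 16. Proposal E and Proposal B advance.
Runoff: Proposal E is ranked above Proposal B on 16 ballots, Proposal B above Proposal E on 20.

Proposal B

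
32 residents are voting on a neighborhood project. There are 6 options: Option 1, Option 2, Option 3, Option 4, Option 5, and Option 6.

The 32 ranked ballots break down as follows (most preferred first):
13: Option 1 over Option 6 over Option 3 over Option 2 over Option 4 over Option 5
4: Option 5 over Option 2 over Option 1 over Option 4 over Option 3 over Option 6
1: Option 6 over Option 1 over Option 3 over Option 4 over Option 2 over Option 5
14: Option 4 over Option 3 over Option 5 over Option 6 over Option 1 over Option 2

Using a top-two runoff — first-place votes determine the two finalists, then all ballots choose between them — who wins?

Round 1 first-place votes: Option 1 13, Option 2 0, Option 3 0, Option 4 14, Option 5 4, Option 6 1. Option 4 and Option 1 advance.
Runoff: Option 4 is ranked above Option 1 on 14 ballots, Option 1 above Option 4 on 18.

Option 1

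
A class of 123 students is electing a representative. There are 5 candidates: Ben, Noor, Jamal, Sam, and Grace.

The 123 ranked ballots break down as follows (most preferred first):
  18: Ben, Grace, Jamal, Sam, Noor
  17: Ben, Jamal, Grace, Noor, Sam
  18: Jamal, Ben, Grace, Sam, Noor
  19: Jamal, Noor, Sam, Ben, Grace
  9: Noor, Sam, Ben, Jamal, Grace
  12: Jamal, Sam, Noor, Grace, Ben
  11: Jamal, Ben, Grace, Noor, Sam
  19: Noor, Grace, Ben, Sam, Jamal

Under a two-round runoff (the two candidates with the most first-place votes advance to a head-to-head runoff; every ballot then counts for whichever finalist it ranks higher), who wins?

Ben

Round 1 first-place votes: Ben 35, Noor 28, Jamal 60, Sam 0, Grace 0. Jamal and Ben advance.
Runoff: Jamal is ranked above Ben on 60 ballots, Ben above Jamal on 63.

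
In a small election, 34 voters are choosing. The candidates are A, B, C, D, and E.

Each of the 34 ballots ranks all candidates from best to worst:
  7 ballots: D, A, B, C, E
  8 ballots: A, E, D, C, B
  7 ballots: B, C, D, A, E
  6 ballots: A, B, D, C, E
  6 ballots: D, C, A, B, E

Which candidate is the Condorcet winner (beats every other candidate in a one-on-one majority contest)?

D vs A: 20–14
D vs B: 21–13
D vs C: 27–7
D vs E: 26–8
D beats every other candidate.

D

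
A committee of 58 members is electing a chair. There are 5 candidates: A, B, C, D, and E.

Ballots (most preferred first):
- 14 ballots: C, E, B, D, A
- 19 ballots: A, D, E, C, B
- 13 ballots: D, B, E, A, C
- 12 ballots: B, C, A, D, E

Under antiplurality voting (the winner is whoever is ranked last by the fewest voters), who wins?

D

Last-place votes: A 14, B 19, C 13, D 0, E 12.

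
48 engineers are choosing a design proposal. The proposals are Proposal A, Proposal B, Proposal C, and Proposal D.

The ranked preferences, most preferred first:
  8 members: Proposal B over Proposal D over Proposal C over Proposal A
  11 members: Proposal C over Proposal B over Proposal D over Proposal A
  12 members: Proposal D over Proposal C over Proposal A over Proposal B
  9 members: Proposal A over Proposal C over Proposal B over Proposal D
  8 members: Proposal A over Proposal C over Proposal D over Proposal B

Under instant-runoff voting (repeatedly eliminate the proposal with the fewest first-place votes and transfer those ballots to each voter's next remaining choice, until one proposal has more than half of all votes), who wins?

Round 1: Proposal A 17, Proposal B 8, Proposal C 11, Proposal D 12. Proposal B eliminated.
Round 2: Proposal A 17, Proposal C 11, Proposal D 20. Proposal C eliminated.
Round 3: Proposal A 17, Proposal D 31. Proposal D has a majority (≥25).

Proposal D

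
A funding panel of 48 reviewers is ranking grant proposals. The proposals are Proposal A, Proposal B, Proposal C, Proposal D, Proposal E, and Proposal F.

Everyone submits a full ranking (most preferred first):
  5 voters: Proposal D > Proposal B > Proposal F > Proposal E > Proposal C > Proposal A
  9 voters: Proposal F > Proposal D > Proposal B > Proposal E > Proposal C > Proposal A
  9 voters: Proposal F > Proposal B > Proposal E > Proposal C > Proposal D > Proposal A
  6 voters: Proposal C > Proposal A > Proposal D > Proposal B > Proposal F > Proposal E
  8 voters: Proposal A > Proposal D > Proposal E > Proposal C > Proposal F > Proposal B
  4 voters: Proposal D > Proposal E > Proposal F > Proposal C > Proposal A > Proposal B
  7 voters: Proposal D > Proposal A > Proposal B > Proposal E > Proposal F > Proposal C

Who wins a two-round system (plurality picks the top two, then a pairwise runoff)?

Proposal D

Round 1 first-place votes: Proposal A 8, Proposal B 0, Proposal C 6, Proposal D 16, Proposal E 0, Proposal F 18. Proposal F and Proposal D advance.
Runoff: Proposal F is ranked above Proposal D on 18 ballots, Proposal D above Proposal F on 30.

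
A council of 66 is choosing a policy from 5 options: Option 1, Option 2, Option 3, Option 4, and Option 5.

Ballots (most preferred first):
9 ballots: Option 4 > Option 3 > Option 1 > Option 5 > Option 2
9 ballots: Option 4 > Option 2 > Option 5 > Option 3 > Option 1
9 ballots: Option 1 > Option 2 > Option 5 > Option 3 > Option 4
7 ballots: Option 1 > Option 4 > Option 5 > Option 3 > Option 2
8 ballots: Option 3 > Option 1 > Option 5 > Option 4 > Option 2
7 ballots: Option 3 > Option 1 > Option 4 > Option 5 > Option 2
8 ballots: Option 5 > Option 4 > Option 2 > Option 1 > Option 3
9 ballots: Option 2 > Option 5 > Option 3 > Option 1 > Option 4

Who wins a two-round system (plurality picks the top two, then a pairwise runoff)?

Option 1

Round 1 first-place votes: Option 1 16, Option 2 9, Option 3 15, Option 4 18, Option 5 8. Option 4 and Option 1 advance.
Runoff: Option 4 is ranked above Option 1 on 26 ballots, Option 1 above Option 4 on 40.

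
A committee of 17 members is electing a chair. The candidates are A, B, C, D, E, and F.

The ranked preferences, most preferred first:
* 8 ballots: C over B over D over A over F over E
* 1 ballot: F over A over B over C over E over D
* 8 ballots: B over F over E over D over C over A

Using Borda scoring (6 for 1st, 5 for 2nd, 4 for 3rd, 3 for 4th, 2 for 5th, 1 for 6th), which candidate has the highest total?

A: 8×3 + 1×5 + 8×1 = 37
B: 8×5 + 1×4 + 8×6 = 92
C: 8×6 + 1×3 + 8×2 = 67
D: 8×4 + 1×1 + 8×3 = 57
E: 8×1 + 1×2 + 8×4 = 42
F: 8×2 + 1×6 + 8×5 = 62

B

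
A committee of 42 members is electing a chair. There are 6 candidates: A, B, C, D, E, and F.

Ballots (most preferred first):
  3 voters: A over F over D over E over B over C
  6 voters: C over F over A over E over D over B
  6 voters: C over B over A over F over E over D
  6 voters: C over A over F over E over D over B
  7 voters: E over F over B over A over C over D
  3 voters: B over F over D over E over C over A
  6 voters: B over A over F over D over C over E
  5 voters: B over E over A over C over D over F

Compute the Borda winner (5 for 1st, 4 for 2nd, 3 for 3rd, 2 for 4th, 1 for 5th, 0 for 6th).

A

A: 3×5 + 6×3 + 6×3 + 6×4 + 7×2 + 3×0 + 6×4 + 5×3 = 128
B: 3×1 + 6×0 + 6×4 + 6×0 + 7×3 + 3×5 + 6×5 + 5×5 = 118
C: 3×0 + 6×5 + 6×5 + 6×5 + 7×1 + 3×1 + 6×1 + 5×2 = 116
D: 3×3 + 6×1 + 6×0 + 6×1 + 7×0 + 3×3 + 6×2 + 5×1 = 47
E: 3×2 + 6×2 + 6×1 + 6×2 + 7×5 + 3×2 + 6×0 + 5×4 = 97
F: 3×4 + 6×4 + 6×2 + 6×3 + 7×4 + 3×4 + 6×3 + 5×0 = 124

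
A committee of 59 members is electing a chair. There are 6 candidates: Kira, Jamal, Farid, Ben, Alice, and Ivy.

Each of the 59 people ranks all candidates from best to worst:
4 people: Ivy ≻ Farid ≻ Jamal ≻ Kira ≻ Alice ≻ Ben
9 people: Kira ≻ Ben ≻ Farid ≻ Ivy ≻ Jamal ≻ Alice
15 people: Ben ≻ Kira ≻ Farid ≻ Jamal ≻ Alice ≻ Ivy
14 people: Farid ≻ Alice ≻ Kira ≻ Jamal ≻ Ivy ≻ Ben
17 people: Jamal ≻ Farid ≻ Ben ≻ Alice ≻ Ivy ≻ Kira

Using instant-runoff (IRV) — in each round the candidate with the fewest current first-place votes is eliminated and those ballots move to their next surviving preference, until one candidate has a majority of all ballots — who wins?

Farid

Round 1: Kira 9, Jamal 17, Farid 14, Ben 15, Alice 0, Ivy 4. Alice eliminated.
Round 2: Kira 9, Jamal 17, Farid 14, Ben 15, Ivy 4. Ivy eliminated.
Round 3: Kira 9, Jamal 17, Farid 18, Ben 15. Kira eliminated.
Round 4: Jamal 17, Farid 18, Ben 24. Jamal eliminated.
Round 5: Farid 35, Ben 24. Farid has a majority (≥30).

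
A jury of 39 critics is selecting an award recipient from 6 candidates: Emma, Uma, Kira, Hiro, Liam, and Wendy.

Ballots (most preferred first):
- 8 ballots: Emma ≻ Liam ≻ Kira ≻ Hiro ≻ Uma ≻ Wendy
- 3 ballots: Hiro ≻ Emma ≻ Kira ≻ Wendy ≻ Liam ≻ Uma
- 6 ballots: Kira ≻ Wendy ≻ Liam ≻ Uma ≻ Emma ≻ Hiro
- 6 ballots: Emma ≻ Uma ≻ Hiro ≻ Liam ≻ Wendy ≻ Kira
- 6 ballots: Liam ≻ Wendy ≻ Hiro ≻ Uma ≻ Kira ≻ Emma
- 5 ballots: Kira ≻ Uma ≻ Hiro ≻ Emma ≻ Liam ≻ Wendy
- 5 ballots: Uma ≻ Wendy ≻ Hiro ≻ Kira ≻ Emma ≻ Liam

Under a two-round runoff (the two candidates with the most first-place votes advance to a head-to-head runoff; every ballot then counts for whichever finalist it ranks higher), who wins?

Round 1 first-place votes: Emma 14, Uma 5, Kira 11, Hiro 3, Liam 6, Wendy 0. Emma and Kira advance.
Runoff: Emma is ranked above Kira on 17 ballots, Kira above Emma on 22.

Kira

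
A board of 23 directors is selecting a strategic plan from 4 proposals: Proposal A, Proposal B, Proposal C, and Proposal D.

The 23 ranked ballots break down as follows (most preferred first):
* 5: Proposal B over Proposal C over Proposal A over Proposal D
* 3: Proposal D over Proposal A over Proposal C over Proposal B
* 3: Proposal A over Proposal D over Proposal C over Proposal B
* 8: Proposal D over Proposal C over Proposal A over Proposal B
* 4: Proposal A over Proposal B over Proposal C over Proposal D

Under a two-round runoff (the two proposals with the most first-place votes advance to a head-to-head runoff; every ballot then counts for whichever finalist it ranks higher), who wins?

Proposal A

Round 1 first-place votes: Proposal A 7, Proposal B 5, Proposal C 0, Proposal D 11. Proposal D and Proposal A advance.
Runoff: Proposal D is ranked above Proposal A on 11 ballots, Proposal A above Proposal D on 12.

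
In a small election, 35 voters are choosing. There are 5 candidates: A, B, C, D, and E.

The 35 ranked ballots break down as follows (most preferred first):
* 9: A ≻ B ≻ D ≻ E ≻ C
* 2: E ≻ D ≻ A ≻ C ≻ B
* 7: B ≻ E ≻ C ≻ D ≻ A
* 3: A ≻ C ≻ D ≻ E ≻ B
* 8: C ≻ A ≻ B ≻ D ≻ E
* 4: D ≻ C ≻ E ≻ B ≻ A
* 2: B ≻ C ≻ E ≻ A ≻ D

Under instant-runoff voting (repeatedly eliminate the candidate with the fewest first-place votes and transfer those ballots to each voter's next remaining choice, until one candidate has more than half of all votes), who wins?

C

Round 1: A 12, B 9, C 8, D 4, E 2. E eliminated.
Round 2: A 12, B 9, C 8, D 6. D eliminated.
Round 3: A 14, B 9, C 12. B eliminated.
Round 4: A 14, C 21. C has a majority (≥18).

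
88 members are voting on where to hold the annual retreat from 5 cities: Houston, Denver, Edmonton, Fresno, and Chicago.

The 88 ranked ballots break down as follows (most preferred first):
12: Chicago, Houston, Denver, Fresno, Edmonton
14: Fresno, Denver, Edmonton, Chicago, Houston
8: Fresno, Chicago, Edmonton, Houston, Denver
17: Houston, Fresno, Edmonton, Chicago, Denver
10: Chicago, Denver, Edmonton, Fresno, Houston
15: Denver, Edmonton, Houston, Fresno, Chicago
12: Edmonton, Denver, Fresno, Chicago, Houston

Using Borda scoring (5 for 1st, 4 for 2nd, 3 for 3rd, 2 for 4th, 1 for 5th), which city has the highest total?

Houston: 12×4 + 14×1 + 8×2 + 17×5 + 10×1 + 15×3 + 12×1 = 230
Denver: 12×3 + 14×4 + 8×1 + 17×1 + 10×4 + 15×5 + 12×4 = 280
Edmonton: 12×1 + 14×3 + 8×3 + 17×3 + 10×3 + 15×4 + 12×5 = 279
Fresno: 12×2 + 14×5 + 8×5 + 17×4 + 10×2 + 15×2 + 12×3 = 288
Chicago: 12×5 + 14×2 + 8×4 + 17×2 + 10×5 + 15×1 + 12×2 = 243

Fresno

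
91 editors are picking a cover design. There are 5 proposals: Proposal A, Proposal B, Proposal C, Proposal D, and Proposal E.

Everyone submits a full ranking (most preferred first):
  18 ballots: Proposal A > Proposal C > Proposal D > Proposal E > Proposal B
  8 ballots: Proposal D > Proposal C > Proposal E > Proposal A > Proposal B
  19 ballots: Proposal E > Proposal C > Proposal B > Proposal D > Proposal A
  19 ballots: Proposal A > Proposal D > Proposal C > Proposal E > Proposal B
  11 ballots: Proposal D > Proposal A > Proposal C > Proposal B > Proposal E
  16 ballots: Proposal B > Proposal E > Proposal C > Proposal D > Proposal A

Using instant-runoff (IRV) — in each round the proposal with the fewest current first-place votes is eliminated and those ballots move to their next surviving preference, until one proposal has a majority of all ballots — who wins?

Round 1: Proposal A 37, Proposal B 16, Proposal C 0, Proposal D 19, Proposal E 19. Proposal C eliminated.
Round 2: Proposal A 37, Proposal B 16, Proposal D 19, Proposal E 19. Proposal B eliminated.
Round 3: Proposal A 37, Proposal D 19, Proposal E 35. Proposal D eliminated.
Round 4: Proposal A 48, Proposal E 43. Proposal A has a majority (≥46).

Proposal A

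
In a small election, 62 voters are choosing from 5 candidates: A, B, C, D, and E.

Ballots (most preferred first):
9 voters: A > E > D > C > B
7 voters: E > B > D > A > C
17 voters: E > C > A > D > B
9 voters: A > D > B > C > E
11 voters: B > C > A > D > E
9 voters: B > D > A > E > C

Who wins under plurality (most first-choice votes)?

E

First-place votes: A 18, B 20, C 0, D 0, E 24.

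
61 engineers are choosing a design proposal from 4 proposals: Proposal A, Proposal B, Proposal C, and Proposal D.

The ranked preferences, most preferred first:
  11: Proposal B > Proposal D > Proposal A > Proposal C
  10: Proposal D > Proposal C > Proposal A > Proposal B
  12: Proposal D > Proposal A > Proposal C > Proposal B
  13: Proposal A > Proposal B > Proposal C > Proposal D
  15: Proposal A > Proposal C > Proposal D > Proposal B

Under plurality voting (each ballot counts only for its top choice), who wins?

First-place votes: Proposal A 28, Proposal B 11, Proposal C 0, Proposal D 22.

Proposal A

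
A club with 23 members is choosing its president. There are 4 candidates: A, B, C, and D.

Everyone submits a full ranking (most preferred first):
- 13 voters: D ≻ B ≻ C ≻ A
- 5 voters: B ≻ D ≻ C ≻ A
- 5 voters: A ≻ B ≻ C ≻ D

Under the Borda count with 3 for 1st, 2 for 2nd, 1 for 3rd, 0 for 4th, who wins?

B

A: 13×0 + 5×0 + 5×3 = 15
B: 13×2 + 5×3 + 5×2 = 51
C: 13×1 + 5×1 + 5×1 = 23
D: 13×3 + 5×2 + 5×0 = 49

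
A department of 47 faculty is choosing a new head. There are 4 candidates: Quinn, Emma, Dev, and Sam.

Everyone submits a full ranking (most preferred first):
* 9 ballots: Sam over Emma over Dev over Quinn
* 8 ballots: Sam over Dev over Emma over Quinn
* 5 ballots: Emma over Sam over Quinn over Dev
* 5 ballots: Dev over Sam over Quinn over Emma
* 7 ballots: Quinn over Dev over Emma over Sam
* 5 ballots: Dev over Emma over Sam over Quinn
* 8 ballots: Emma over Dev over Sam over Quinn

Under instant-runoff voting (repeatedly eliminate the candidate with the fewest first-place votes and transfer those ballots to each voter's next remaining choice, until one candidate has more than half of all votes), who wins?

Round 1: Quinn 7, Emma 13, Dev 10, Sam 17. Quinn eliminated.
Round 2: Emma 13, Dev 17, Sam 17. Emma eliminated.
Round 3: Dev 25, Sam 22. Dev has a majority (≥24).

Dev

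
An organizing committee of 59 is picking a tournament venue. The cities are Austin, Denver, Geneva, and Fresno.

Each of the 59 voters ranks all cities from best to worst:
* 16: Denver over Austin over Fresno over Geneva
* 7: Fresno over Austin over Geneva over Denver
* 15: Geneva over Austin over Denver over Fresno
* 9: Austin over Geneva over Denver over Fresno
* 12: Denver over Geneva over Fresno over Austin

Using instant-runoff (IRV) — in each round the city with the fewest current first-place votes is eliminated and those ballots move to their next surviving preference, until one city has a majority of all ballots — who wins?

Austin

Round 1: Austin 9, Denver 28, Geneva 15, Fresno 7. Fresno eliminated.
Round 2: Austin 16, Denver 28, Geneva 15. Geneva eliminated.
Round 3: Austin 31, Denver 28. Austin has a majority (≥30).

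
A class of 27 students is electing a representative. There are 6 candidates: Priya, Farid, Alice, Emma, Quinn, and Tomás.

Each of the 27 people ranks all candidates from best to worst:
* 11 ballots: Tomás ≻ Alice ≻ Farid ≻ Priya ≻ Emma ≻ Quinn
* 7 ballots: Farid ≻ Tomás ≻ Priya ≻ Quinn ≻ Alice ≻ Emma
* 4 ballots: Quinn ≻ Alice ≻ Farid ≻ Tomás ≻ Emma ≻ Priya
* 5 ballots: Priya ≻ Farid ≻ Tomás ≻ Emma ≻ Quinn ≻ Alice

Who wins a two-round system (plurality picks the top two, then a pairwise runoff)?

Round 1 first-place votes: Priya 5, Farid 7, Alice 0, Emma 0, Quinn 4, Tomás 11. Tomás and Farid advance.
Runoff: Tomás is ranked above Farid on 11 ballots, Farid above Tomás on 16.

Farid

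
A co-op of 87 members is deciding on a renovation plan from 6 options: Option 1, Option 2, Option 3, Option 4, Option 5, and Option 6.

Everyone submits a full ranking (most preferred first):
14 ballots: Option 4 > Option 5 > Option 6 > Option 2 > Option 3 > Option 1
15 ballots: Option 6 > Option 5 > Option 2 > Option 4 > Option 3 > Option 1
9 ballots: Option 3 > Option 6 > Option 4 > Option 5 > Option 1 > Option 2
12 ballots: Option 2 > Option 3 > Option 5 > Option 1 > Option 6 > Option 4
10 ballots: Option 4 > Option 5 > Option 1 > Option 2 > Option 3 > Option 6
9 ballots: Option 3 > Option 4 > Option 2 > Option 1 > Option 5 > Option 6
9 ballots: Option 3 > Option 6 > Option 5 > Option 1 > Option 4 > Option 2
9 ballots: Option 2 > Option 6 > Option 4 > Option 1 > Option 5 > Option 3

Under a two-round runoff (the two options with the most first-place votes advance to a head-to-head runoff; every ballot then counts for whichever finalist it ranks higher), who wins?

Round 1 first-place votes: Option 1 0, Option 2 21, Option 3 27, Option 4 24, Option 5 0, Option 6 15. Option 3 and Option 4 advance.
Runoff: Option 3 is ranked above Option 4 on 39 ballots, Option 4 above Option 3 on 48.

Option 4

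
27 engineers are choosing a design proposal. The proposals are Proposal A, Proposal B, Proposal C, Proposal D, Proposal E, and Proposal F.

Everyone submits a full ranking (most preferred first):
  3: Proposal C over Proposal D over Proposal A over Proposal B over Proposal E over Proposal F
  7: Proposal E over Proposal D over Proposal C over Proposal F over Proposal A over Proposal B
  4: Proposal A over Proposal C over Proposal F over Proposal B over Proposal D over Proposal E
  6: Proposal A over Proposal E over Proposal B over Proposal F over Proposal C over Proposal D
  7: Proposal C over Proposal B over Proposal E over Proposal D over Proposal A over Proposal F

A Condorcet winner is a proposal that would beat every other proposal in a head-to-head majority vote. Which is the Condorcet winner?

Proposal C

Proposal C vs Proposal A: 17–10
Proposal C vs Proposal B: 21–6
Proposal C vs Proposal D: 20–7
Proposal C vs Proposal E: 14–13
Proposal C vs Proposal F: 21–6
Proposal C beats every other proposal.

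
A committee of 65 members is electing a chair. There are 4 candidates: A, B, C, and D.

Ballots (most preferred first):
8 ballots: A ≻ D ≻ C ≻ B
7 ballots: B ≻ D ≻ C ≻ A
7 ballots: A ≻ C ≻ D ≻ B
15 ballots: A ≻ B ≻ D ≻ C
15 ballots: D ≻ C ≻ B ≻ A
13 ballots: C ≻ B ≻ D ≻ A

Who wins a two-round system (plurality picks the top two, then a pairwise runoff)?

Round 1 first-place votes: A 30, B 7, C 13, D 15. A and D advance.
Runoff: A is ranked above D on 30 ballots, D above A on 35.

D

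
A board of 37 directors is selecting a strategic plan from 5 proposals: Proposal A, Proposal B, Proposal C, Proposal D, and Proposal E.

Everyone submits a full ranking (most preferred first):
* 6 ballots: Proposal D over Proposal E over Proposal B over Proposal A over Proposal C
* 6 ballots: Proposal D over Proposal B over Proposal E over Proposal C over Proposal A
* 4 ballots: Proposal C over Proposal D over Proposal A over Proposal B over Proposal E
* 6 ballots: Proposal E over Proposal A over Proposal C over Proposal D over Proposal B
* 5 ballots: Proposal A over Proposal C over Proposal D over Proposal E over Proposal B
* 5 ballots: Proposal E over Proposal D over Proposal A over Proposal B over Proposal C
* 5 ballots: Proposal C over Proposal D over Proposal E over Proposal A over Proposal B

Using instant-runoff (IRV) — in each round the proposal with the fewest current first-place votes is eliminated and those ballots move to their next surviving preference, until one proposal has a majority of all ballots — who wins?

Proposal C

Round 1: Proposal A 5, Proposal B 0, Proposal C 9, Proposal D 12, Proposal E 11. Proposal B eliminated.
Round 2: Proposal A 5, Proposal C 9, Proposal D 12, Proposal E 11. Proposal A eliminated.
Round 3: Proposal C 14, Proposal D 12, Proposal E 11. Proposal E eliminated.
Round 4: Proposal C 20, Proposal D 17. Proposal C has a majority (≥19).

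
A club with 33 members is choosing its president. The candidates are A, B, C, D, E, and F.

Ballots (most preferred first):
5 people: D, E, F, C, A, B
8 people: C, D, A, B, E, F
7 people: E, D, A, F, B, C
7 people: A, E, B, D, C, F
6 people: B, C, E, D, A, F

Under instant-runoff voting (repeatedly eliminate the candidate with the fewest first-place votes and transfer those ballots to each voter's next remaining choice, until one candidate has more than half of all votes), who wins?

E

Round 1: A 7, B 6, C 8, D 5, E 7, F 0. F eliminated.
Round 2: A 7, B 6, C 8, D 5, E 7. D eliminated.
Round 3: A 7, B 6, C 8, E 12. B eliminated.
Round 4: A 7, C 14, E 12. A eliminated.
Round 5: C 14, E 19. E has a majority (≥17).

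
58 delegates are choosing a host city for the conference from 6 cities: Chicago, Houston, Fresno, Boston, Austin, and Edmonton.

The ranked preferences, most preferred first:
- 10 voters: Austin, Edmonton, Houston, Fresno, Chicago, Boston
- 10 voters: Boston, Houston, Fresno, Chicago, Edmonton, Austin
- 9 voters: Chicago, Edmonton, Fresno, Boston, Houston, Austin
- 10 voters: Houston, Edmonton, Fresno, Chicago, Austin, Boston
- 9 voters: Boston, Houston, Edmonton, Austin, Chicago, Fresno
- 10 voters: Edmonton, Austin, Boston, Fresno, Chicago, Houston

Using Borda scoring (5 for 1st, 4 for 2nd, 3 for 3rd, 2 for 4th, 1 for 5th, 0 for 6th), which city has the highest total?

Chicago: 10×1 + 10×2 + 9×5 + 10×2 + 9×1 + 10×1 = 114
Houston: 10×3 + 10×4 + 9×1 + 10×5 + 9×4 + 10×0 = 165
Fresno: 10×2 + 10×3 + 9×3 + 10×3 + 9×0 + 10×2 = 127
Boston: 10×0 + 10×5 + 9×2 + 10×0 + 9×5 + 10×3 = 143
Austin: 10×5 + 10×0 + 9×0 + 10×1 + 9×2 + 10×4 = 118
Edmonton: 10×4 + 10×1 + 9×4 + 10×4 + 9×3 + 10×5 = 203

Edmonton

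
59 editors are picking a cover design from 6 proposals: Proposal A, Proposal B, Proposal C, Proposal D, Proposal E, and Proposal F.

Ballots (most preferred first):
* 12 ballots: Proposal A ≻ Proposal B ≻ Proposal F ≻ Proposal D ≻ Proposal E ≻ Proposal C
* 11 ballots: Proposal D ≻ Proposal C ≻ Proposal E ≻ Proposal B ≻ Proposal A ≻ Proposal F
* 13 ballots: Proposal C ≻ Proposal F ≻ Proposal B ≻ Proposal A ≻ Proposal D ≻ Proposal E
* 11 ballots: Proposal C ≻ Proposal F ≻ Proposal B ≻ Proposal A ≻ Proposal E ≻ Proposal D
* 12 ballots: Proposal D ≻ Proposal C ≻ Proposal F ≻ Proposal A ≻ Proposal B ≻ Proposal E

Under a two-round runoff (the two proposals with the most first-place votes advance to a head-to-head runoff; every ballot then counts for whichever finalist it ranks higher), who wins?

Proposal D

Round 1 first-place votes: Proposal A 12, Proposal B 0, Proposal C 24, Proposal D 23, Proposal E 0, Proposal F 0. Proposal C and Proposal D advance.
Runoff: Proposal C is ranked above Proposal D on 24 ballots, Proposal D above Proposal C on 35.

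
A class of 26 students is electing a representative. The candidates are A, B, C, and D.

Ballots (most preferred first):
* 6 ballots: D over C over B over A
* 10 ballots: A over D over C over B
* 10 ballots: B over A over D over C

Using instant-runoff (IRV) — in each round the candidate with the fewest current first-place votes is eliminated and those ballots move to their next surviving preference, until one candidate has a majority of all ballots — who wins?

B

Round 1: A 10, B 10, C 0, D 6. C eliminated.
Round 2: A 10, B 10, D 6. D eliminated.
Round 3: A 10, B 16. B has a majority (≥14).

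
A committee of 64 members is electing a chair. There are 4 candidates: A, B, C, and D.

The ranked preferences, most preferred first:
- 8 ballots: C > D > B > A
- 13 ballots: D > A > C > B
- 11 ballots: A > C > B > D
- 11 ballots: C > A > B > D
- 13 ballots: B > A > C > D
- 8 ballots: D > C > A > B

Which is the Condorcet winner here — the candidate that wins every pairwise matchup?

A vs B: 43–21
A vs C: 37–27
A vs D: 35–29
A beats every other candidate.

A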